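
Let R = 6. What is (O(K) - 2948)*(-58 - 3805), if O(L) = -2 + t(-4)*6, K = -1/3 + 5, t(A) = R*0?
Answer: 11395850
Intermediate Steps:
t(A) = 0 (t(A) = 6*0 = 0)
K = 14/3 (K = -1*1/3 + 5 = -1/3 + 5 = 14/3 ≈ 4.6667)
O(L) = -2 (O(L) = -2 + 0*6 = -2 + 0 = -2)
(O(K) - 2948)*(-58 - 3805) = (-2 - 2948)*(-58 - 3805) = -2950*(-3863) = 11395850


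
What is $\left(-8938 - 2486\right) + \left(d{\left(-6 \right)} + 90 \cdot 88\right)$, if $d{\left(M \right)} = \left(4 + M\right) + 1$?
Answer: $-3505$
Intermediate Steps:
$d{\left(M \right)} = 5 + M$
$\left(-8938 - 2486\right) + \left(d{\left(-6 \right)} + 90 \cdot 88\right) = \left(-8938 - 2486\right) + \left(\left(5 - 6\right) + 90 \cdot 88\right) = \left(-8938 - 2486\right) + \left(-1 + 7920\right) = -11424 + 7919 = -3505$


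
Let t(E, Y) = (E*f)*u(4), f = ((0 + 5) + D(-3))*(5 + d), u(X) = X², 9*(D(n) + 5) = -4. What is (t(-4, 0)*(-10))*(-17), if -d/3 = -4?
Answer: 739840/9 ≈ 82205.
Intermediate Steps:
D(n) = -49/9 (D(n) = -5 + (⅑)*(-4) = -5 - 4/9 = -49/9)
d = 12 (d = -3*(-4) = 12)
f = -68/9 (f = ((0 + 5) - 49/9)*(5 + 12) = (5 - 49/9)*17 = -4/9*17 = -68/9 ≈ -7.5556)
t(E, Y) = -1088*E/9 (t(E, Y) = (E*(-68/9))*4² = -68*E/9*16 = -1088*E/9)
(t(-4, 0)*(-10))*(-17) = (-1088/9*(-4)*(-10))*(-17) = ((4352/9)*(-10))*(-17) = -43520/9*(-17) = 739840/9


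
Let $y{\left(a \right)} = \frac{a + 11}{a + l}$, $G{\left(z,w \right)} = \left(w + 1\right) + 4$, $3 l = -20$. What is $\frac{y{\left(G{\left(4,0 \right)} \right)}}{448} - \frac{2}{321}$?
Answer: $- \frac{1243}{44940} \approx -0.027659$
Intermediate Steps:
$l = - \frac{20}{3}$ ($l = \frac{1}{3} \left(-20\right) = - \frac{20}{3} \approx -6.6667$)
$G{\left(z,w \right)} = 5 + w$ ($G{\left(z,w \right)} = \left(1 + w\right) + 4 = 5 + w$)
$y{\left(a \right)} = \frac{11 + a}{- \frac{20}{3} + a}$ ($y{\left(a \right)} = \frac{a + 11}{a - \frac{20}{3}} = \frac{11 + a}{- \frac{20}{3} + a}$)
$\frac{y{\left(G{\left(4,0 \right)} \right)}}{448} - \frac{2}{321} = \frac{3 \frac{1}{-20 + 3 \left(5 + 0\right)} \left(11 + \left(5 + 0\right)\right)}{448} - \frac{2}{321} = \frac{3 \left(11 + 5\right)}{-20 + 3 \cdot 5} \cdot \frac{1}{448} - \frac{2}{321} = 3 \frac{1}{-20 + 15} \cdot 16 \cdot \frac{1}{448} - \frac{2}{321} = 3 \frac{1}{-5} \cdot 16 \cdot \frac{1}{448} - \frac{2}{321} = 3 \left(- \frac{1}{5}\right) 16 \cdot \frac{1}{448} - \frac{2}{321} = \left(- \frac{48}{5}\right) \frac{1}{448} - \frac{2}{321} = - \frac{3}{140} - \frac{2}{321} = - \frac{1243}{44940}$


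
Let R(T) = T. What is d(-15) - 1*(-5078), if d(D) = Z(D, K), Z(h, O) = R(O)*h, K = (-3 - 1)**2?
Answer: 4838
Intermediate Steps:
K = 16 (K = (-4)**2 = 16)
Z(h, O) = O*h
d(D) = 16*D
d(-15) - 1*(-5078) = 16*(-15) - 1*(-5078) = -240 + 5078 = 4838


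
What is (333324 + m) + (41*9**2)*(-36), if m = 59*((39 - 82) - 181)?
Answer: 200552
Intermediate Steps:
m = -13216 (m = 59*(-43 - 181) = 59*(-224) = -13216)
(333324 + m) + (41*9**2)*(-36) = (333324 - 13216) + (41*9**2)*(-36) = 320108 + (41*81)*(-36) = 320108 + 3321*(-36) = 320108 - 119556 = 200552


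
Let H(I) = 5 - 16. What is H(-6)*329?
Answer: -3619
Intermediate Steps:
H(I) = -11
H(-6)*329 = -11*329 = -3619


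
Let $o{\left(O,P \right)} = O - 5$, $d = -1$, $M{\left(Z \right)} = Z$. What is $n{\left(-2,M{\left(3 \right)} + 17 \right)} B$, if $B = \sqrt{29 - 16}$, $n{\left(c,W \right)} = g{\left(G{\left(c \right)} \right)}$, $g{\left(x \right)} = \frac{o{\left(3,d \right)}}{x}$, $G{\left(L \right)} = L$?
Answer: $\sqrt{13} \approx 3.6056$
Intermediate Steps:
$o{\left(O,P \right)} = -5 + O$
$g{\left(x \right)} = - \frac{2}{x}$ ($g{\left(x \right)} = \frac{-5 + 3}{x} = - \frac{2}{x}$)
$n{\left(c,W \right)} = - \frac{2}{c}$
$B = \sqrt{13} \approx 3.6056$
$n{\left(-2,M{\left(3 \right)} + 17 \right)} B = - \frac{2}{-2} \sqrt{13} = \left(-2\right) \left(- \frac{1}{2}\right) \sqrt{13} = 1 \sqrt{13} = \sqrt{13}$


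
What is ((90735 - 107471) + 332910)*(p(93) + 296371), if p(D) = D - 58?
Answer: 93715870644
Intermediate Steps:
p(D) = -58 + D
((90735 - 107471) + 332910)*(p(93) + 296371) = ((90735 - 107471) + 332910)*((-58 + 93) + 296371) = (-16736 + 332910)*(35 + 296371) = 316174*296406 = 93715870644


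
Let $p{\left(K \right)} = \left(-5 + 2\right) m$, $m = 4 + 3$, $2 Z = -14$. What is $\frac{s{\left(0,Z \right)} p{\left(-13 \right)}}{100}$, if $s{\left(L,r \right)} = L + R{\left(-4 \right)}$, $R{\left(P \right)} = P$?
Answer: $\frac{21}{25} \approx 0.84$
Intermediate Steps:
$Z = -7$ ($Z = \frac{1}{2} \left(-14\right) = -7$)
$m = 7$
$s{\left(L,r \right)} = -4 + L$ ($s{\left(L,r \right)} = L - 4 = -4 + L$)
$p{\left(K \right)} = -21$ ($p{\left(K \right)} = \left(-5 + 2\right) 7 = \left(-3\right) 7 = -21$)
$\frac{s{\left(0,Z \right)} p{\left(-13 \right)}}{100} = \frac{\left(-4 + 0\right) \left(-21\right)}{100} = \left(-4\right) \left(-21\right) \frac{1}{100} = 84 \cdot \frac{1}{100} = \frac{21}{25}$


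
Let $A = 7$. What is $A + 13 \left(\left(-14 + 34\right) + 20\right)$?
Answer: $527$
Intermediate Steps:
$A + 13 \left(\left(-14 + 34\right) + 20\right) = 7 + 13 \left(\left(-14 + 34\right) + 20\right) = 7 + 13 \left(20 + 20\right) = 7 + 13 \cdot 40 = 7 + 520 = 527$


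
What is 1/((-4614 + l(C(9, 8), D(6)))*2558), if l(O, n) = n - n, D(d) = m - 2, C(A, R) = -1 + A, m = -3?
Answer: -1/11802612 ≈ -8.4727e-8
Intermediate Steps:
D(d) = -5 (D(d) = -3 - 2 = -5)
l(O, n) = 0
1/((-4614 + l(C(9, 8), D(6)))*2558) = 1/((-4614 + 0)*2558) = (1/2558)/(-4614) = -1/4614*1/2558 = -1/11802612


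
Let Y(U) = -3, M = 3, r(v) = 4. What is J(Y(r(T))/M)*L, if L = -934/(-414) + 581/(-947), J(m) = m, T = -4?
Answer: -321982/196029 ≈ -1.6425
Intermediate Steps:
L = 321982/196029 (L = -934*(-1/414) + 581*(-1/947) = 467/207 - 581/947 = 321982/196029 ≈ 1.6425)
J(Y(r(T))/M)*L = -3/3*(321982/196029) = -3*1/3*(321982/196029) = -1*321982/196029 = -321982/196029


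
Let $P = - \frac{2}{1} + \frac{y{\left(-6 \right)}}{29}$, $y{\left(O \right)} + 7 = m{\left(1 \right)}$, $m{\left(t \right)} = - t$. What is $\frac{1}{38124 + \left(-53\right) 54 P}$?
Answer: $\frac{29}{1294488} \approx 2.2403 \cdot 10^{-5}$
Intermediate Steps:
$y{\left(O \right)} = -8$ ($y{\left(O \right)} = -7 - 1 = -8$)
$P = - \frac{66}{29}$ ($P = - \frac{2}{1} - \frac{8}{29} = \left(-2\right) 1 - \frac{8}{29} = -2 - \frac{8}{29} = - \frac{66}{29} \approx -2.2759$)
$\frac{1}{38124 + \left(-53\right) 54 P} = \frac{1}{38124 + \left(-53\right) 54 \left(- \frac{66}{29}\right)} = \frac{1}{38124 - - \frac{188892}{29}} = \frac{1}{38124 + \frac{188892}{29}} = \frac{1}{\frac{1294488}{29}} = \frac{29}{1294488}$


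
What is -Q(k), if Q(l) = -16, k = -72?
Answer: 16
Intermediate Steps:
-Q(k) = -1*(-16) = 16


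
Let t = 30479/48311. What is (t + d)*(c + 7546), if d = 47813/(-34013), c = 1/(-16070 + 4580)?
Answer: -18398658833851504/3146731912345 ≈ -5846.9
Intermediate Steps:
c = -1/11490 (c = 1/(-11490) = -1/11490 ≈ -8.7032e-5)
t = 30479/48311 (t = 30479*(1/48311) = 30479/48311 ≈ 0.63089)
d = -47813/34013 (d = 47813*(-1/34013) = -47813/34013 ≈ -1.4057)
(t + d)*(c + 7546) = (30479/48311 - 47813/34013)*(-1/11490 + 7546) = -1273211616/1643202043*86703539/11490 = -18398658833851504/3146731912345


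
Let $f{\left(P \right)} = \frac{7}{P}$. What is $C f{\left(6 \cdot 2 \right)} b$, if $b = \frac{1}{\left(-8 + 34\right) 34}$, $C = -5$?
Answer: $- \frac{35}{10608} \approx -0.0032994$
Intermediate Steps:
$b = \frac{1}{884}$ ($b = \frac{1}{26} \cdot \frac{1}{34} = \frac{1}{884} \approx 0.0011312$)
$C f{\left(6 \cdot 2 \right)} b = - 5 \frac{7}{6 \cdot 2} \cdot \frac{1}{884} = - 5 \cdot \frac{7}{12} \cdot \frac{1}{884} = - 5 \cdot 7 \cdot \frac{1}{12} \cdot \frac{1}{884} = \left(-5\right) \frac{7}{12} \cdot \frac{1}{884} = \left(- \frac{35}{12}\right) \frac{1}{884} = - \frac{35}{10608}$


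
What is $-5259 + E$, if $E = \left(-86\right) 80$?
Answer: $-12139$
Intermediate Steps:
$E = -6880$
$-5259 + E = -5259 - 6880 = -12139$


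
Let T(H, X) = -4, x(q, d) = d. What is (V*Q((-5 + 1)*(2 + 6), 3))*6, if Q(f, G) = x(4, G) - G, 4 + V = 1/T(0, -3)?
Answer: 0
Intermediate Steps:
V = -17/4 (V = -4 + 1/(-4) = -4 - ¼ = -17/4 ≈ -4.2500)
Q(f, G) = 0 (Q(f, G) = G - G = 0)
(V*Q((-5 + 1)*(2 + 6), 3))*6 = -17/4*0*6 = 0*6 = 0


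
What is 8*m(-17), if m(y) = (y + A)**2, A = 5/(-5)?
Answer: 2592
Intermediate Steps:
A = -1 (A = 5*(-1/5) = -1)
m(y) = (-1 + y)**2 (m(y) = (y - 1)**2 = (-1 + y)**2)
8*m(-17) = 8*(-1 - 17)**2 = 8*(-18)**2 = 8*324 = 2592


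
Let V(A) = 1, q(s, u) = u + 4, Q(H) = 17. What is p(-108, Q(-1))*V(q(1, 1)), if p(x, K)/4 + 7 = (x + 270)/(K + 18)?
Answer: -332/35 ≈ -9.4857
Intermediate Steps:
p(x, K) = -28 + 4*(270 + x)/(18 + K) (p(x, K) = -28 + 4*((x + 270)/(K + 18)) = -28 + 4*((270 + x)/(18 + K)) = -28 + 4*(270 + x)/(18 + K))
q(s, u) = 4 + u
p(-108, Q(-1))*V(q(1, 1)) = (4*(144 - 108 - 7*17)/(18 + 17))*1 = (4*(144 - 108 - 119)/35)*1 = (4*(1/35)*(-83))*1 = -332/35*1 = -332/35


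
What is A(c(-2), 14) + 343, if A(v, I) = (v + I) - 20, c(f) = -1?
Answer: 336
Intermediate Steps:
A(v, I) = -20 + I + v (A(v, I) = (I + v) - 20 = -20 + I + v)
A(c(-2), 14) + 343 = (-20 + 14 - 1) + 343 = -7 + 343 = 336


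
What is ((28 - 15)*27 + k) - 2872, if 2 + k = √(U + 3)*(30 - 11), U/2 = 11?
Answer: -2428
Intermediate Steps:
U = 22 (U = 2*11 = 22)
k = 93 (k = -2 + √(22 + 3)*(30 - 11) = -2 + √25*19 = -2 + 5*19 = -2 + 95 = 93)
((28 - 15)*27 + k) - 2872 = ((28 - 15)*27 + 93) - 2872 = (13*27 + 93) - 2872 = (351 + 93) - 2872 = 444 - 2872 = -2428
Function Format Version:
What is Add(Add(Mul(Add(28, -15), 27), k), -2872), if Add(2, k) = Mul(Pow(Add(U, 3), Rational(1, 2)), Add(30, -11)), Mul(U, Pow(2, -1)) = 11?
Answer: -2428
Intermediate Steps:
U = 22 (U = Mul(2, 11) = 22)
k = 93 (k = Add(-2, Mul(Pow(Add(22, 3), Rational(1, 2)), Add(30, -11))) = Add(-2, Mul(Pow(25, Rational(1, 2)), 19)) = Add(-2, Mul(5, 19)) = Add(-2, 95) = 93)
Add(Add(Mul(Add(28, -15), 27), k), -2872) = Add(Add(Mul(Add(28, -15), 27), 93), -2872) = Add(Add(Mul(13, 27), 93), -2872) = Add(Add(351, 93), -2872) = Add(444, -2872) = -2428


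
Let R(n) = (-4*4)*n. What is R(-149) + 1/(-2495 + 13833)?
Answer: 27029793/11338 ≈ 2384.0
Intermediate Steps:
R(n) = -16*n
R(-149) + 1/(-2495 + 13833) = -16*(-149) + 1/(-2495 + 13833) = 2384 + 1/11338 = 27029793/11338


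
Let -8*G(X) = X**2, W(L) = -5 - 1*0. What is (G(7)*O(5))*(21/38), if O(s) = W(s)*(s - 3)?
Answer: 5145/152 ≈ 33.849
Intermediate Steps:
W(L) = -5 (W(L) = -5 + 0 = -5)
O(s) = 15 - 5*s (O(s) = -5*(s - 3) = -5*(-3 + s) = 15 - 5*s)
G(X) = -X**2/8
(G(7)*O(5))*(21/38) = ((-1/8*7**2)*(15 - 5*5))*(21/38) = ((-1/8*49)*(15 - 25))*(21*(1/38)) = -49/8*(-10)*(21/38) = (245/4)*(21/38) = 5145/152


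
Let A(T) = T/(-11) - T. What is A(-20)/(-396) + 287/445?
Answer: 95281/161535 ≈ 0.58985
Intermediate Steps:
A(T) = -12*T/11 (A(T) = T*(-1/11) - T = -T/11 - T = -12*T/11)
A(-20)/(-396) + 287/445 = -12/11*(-20)/(-396) + 287/445 = (240/11)*(-1/396) + 287*(1/445) = -20/363 + 287/445 = 95281/161535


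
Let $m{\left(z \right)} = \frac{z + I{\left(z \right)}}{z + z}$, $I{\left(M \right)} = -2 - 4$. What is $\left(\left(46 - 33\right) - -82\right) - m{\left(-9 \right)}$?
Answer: $\frac{565}{6} \approx 94.167$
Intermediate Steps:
$I{\left(M \right)} = -6$ ($I{\left(M \right)} = -2 - 4 = -6$)
$m{\left(z \right)} = \frac{-6 + z}{2 z}$ ($m{\left(z \right)} = \frac{z - 6}{z + z} = \frac{-6 + z}{2 z}$)
$\left(\left(46 - 33\right) - -82\right) - m{\left(-9 \right)} = \left(\left(46 - 33\right) - -82\right) - \frac{-6 - 9}{2 \left(-9\right)} = \left(13 + 82\right) - \frac{1}{2} \left(- \frac{1}{9}\right) \left(-15\right) = 95 - \frac{5}{6} = \frac{565}{6}$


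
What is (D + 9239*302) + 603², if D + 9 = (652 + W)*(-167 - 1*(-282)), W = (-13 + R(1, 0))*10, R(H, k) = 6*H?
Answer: 3220708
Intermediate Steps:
W = -70 (W = (-13 + 6*1)*10 = (-13 + 6)*10 = -7*10 = -70)
D = 66921 (D = -9 + (652 - 70)*(-167 - 1*(-282)) = -9 + 582*(-167 + 282) = -9 + 582*115 = -9 + 66930 = 66921)
(D + 9239*302) + 603² = (66921 + 9239*302) + 603² = (66921 + 2790178) + 363609 = 2857099 + 363609 = 3220708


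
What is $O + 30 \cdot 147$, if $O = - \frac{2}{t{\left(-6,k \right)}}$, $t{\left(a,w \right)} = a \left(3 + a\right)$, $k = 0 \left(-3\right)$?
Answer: $\frac{39689}{9} \approx 4409.9$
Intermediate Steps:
$k = 0$
$O = - \frac{1}{9}$ ($O = - \frac{2}{\left(-6\right) \left(3 - 6\right)} = - \frac{2}{\left(-6\right) \left(-3\right)} = - \frac{2}{18} = \left(-2\right) \frac{1}{18} = - \frac{1}{9} \approx -0.11111$)
$O + 30 \cdot 147 = - \frac{1}{9} + 30 \cdot 147 = - \frac{1}{9} + 4410 = \frac{39689}{9}$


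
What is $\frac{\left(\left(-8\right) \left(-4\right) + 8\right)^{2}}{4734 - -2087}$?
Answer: $\frac{1600}{6821} \approx 0.23457$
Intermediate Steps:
$\frac{\left(\left(-8\right) \left(-4\right) + 8\right)^{2}}{4734 - -2087} = \frac{\left(32 + 8\right)^{2}}{4734 + 2087} = \frac{40^{2}}{6821} = 1600 \cdot \frac{1}{6821} = \frac{1600}{6821}$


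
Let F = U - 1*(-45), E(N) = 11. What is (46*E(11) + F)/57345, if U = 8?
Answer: 559/57345 ≈ 0.0097480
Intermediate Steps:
F = 53 (F = 8 - 1*(-45) = 8 + 45 = 53)
(46*E(11) + F)/57345 = (46*11 + 53)/57345 = (506 + 53)*(1/57345) = 559*(1/57345) = 559/57345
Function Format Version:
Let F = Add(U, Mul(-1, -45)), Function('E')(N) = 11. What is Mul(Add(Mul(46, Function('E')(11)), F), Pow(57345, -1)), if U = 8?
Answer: Rational(559, 57345) ≈ 0.0097480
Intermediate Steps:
F = 53 (F = Add(8, Mul(-1, -45)) = Add(8, 45) = 53)
Mul(Add(Mul(46, Function('E')(11)), F), Pow(57345, -1)) = Mul(Add(Mul(46, 11), 53), Pow(57345, -1)) = Mul(Add(506, 53), Rational(1, 57345)) = Mul(559, Rational(1, 57345)) = Rational(559, 57345)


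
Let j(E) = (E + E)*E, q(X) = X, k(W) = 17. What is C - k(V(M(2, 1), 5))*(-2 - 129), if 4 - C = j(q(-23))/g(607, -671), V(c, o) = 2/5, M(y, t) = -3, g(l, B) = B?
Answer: 1498059/671 ≈ 2232.6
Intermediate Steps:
V(c, o) = 2/5 (V(c, o) = 2*(1/5) = 2/5)
j(E) = 2*E**2 (j(E) = (2*E)*E = 2*E**2)
C = 3742/671 (C = 4 - 2*(-23)**2/(-671) = 4 - 2*529*(-1)/671 = 4 - 1058*(-1)/671 = 4 - 1*(-1058/671) = 4 + 1058/671 = 3742/671 ≈ 5.5768)
C - k(V(M(2, 1), 5))*(-2 - 129) = 3742/671 - 17*(-2 - 129) = 3742/671 - 17*(-131) = 3742/671 - 1*(-2227) = 3742/671 + 2227 = 1498059/671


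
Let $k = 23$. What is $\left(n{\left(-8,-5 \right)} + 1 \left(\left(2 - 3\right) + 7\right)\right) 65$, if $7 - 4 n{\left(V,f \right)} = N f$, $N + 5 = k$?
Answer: $\frac{7865}{4} \approx 1966.3$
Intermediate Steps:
$N = 18$ ($N = -5 + 23 = 18$)
$n{\left(V,f \right)} = \frac{7}{4} - \frac{9 f}{2}$ ($n{\left(V,f \right)} = \frac{7}{4} - \frac{18 f}{4} = \frac{7}{4} - \frac{9 f}{2}$)
$\left(n{\left(-8,-5 \right)} + 1 \left(\left(2 - 3\right) + 7\right)\right) 65 = \left(\left(\frac{7}{4} - - \frac{45}{2}\right) + 1 \left(\left(2 - 3\right) + 7\right)\right) 65 = \left(\left(\frac{7}{4} + \frac{45}{2}\right) + 1 \left(\left(2 - 3\right) + 7\right)\right) 65 = \left(\frac{97}{4} + 1 \left(-1 + 7\right)\right) 65 = \left(\frac{97}{4} + 1 \cdot 6\right) 65 = \left(\frac{97}{4} + 6\right) 65 = \frac{121}{4} \cdot 65 = \frac{7865}{4}$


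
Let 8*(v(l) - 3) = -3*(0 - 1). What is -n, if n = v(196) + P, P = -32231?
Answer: 257821/8 ≈ 32228.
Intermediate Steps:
v(l) = 27/8 (v(l) = 3 + (-3*(0 - 1))/8 = 3 + (-3*(-1))/8 = 3 + (1/8)*3 = 3 + 3/8 = 27/8)
n = -257821/8 (n = 27/8 - 32231 = -257821/8 ≈ -32228.)
-n = -1*(-257821/8) = 257821/8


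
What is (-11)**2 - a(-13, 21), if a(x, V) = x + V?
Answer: 113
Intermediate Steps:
a(x, V) = V + x
(-11)**2 - a(-13, 21) = (-11)**2 - (21 - 13) = 121 - 1*8 = 121 - 8 = 113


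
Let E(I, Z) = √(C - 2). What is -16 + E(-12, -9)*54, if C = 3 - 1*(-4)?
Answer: -16 + 54*√5 ≈ 104.75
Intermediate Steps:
C = 7 (C = 3 + 4 = 7)
E(I, Z) = √5 (E(I, Z) = √(7 - 2) = √5)
-16 + E(-12, -9)*54 = -16 + √5*54 = -16 + 54*√5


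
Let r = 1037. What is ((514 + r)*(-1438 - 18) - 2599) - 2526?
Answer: -2263381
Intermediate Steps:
((514 + r)*(-1438 - 18) - 2599) - 2526 = ((514 + 1037)*(-1438 - 18) - 2599) - 2526 = (1551*(-1456) - 2599) - 2526 = (-2258256 - 2599) - 2526 = -2260855 - 2526 = -2263381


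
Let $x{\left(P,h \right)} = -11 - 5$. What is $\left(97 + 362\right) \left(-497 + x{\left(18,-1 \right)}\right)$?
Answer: $-235467$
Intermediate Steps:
$x{\left(P,h \right)} = -16$
$\left(97 + 362\right) \left(-497 + x{\left(18,-1 \right)}\right) = \left(97 + 362\right) \left(-497 - 16\right) = 459 \left(-513\right) = -235467$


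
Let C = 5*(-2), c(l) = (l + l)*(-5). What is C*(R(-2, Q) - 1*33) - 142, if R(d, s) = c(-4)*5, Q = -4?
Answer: -1812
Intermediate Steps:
c(l) = -10*l (c(l) = (2*l)*(-5) = -10*l)
R(d, s) = 200 (R(d, s) = -10*(-4)*5 = 40*5 = 200)
C = -10
C*(R(-2, Q) - 1*33) - 142 = -10*(200 - 1*33) - 142 = -10*(200 - 33) - 142 = -10*167 - 142 = -1670 - 142 = -1812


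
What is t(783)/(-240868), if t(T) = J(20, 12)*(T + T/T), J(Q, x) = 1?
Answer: -196/60217 ≈ -0.0032549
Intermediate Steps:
t(T) = 1 + T (t(T) = 1*(T + T/T) = 1*(T + 1) = 1*(1 + T) = 1 + T)
t(783)/(-240868) = (1 + 783)/(-240868) = 784*(-1/240868) = -196/60217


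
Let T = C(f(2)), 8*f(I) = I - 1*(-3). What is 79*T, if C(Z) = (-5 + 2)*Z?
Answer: -1185/8 ≈ -148.13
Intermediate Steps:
f(I) = 3/8 + I/8 (f(I) = (I - 1*(-3))/8 = (I + 3)/8 = (3 + I)/8 = 3/8 + I/8)
C(Z) = -3*Z
T = -15/8 (T = -3*(3/8 + (1/8)*2) = -3*(3/8 + 1/4) = -3*5/8 = -15/8 ≈ -1.8750)
79*T = 79*(-15/8) = -1185/8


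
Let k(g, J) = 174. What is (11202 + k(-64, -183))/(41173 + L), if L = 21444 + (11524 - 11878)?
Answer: 11376/62263 ≈ 0.18271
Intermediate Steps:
L = 21090 (L = 21444 - 354 = 21090)
(11202 + k(-64, -183))/(41173 + L) = (11202 + 174)/(41173 + 21090) = 11376/62263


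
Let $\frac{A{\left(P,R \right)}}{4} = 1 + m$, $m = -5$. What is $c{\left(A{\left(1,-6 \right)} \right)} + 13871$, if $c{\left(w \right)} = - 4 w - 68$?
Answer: $13867$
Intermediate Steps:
$A{\left(P,R \right)} = -16$ ($A{\left(P,R \right)} = 4 \left(1 - 5\right) = 4 \left(-4\right) = -16$)
$c{\left(w \right)} = -68 - 4 w$
$c{\left(A{\left(1,-6 \right)} \right)} + 13871 = \left(-68 - -64\right) + 13871 = \left(-68 + 64\right) + 13871 = -4 + 13871 = 13867$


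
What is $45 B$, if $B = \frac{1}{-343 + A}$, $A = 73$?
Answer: $- \frac{1}{6} \approx -0.16667$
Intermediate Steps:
$B = - \frac{1}{270}$ ($B = \frac{1}{-343 + 73} = \frac{1}{-270} = - \frac{1}{270} \approx -0.0037037$)
$45 B = 45 \left(- \frac{1}{270}\right) = - \frac{1}{6}$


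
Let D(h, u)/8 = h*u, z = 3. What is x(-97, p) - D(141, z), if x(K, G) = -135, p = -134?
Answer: -3519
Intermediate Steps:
D(h, u) = 8*h*u (D(h, u) = 8*(h*u) = 8*h*u)
x(-97, p) - D(141, z) = -135 - 8*141*3 = -135 - 1*3384 = -135 - 3384 = -3519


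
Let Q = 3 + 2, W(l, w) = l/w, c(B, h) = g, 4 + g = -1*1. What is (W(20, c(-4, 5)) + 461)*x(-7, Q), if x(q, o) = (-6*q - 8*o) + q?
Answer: -2285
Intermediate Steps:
g = -5 (g = -4 - 1*1 = -4 - 1 = -5)
c(B, h) = -5
Q = 5
x(q, o) = -8*o - 5*q (x(q, o) = (-8*o - 6*q) + q = -8*o - 5*q)
(W(20, c(-4, 5)) + 461)*x(-7, Q) = (20/(-5) + 461)*(-8*5 - 5*(-7)) = (20*(-1/5) + 461)*(-40 + 35) = (-4 + 461)*(-5) = 457*(-5) = -2285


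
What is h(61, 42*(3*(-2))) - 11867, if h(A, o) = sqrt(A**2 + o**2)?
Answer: -11867 + 5*sqrt(2689) ≈ -11608.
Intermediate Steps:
h(61, 42*(3*(-2))) - 11867 = sqrt(61**2 + (42*(3*(-2)))**2) - 11867 = sqrt(3721 + (42*(-6))**2) - 11867 = sqrt(3721 + (-252)**2) - 11867 = sqrt(3721 + 63504) - 11867 = sqrt(67225) - 11867 = 5*sqrt(2689) - 11867 = -11867 + 5*sqrt(2689)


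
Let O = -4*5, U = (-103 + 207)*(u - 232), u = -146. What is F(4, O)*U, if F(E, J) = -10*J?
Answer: -7862400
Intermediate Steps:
U = -39312 (U = (-103 + 207)*(-146 - 232) = 104*(-378) = -39312)
O = -20
F(4, O)*U = -10*(-20)*(-39312) = 200*(-39312) = -7862400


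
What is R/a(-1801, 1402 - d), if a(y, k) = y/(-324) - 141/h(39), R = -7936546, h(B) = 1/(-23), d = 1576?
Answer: -2571440904/1052533 ≈ -2443.1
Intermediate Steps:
h(B) = -1/23
a(y, k) = 3243 - y/324 (a(y, k) = y/(-324) - 141/(-1/23) = y*(-1/324) - 141*(-23) = -y/324 + 3243 = 3243 - y/324)
R/a(-1801, 1402 - d) = -7936546/(3243 - 1/324*(-1801)) = -7936546/(3243 + 1801/324) = -7936546/1052533/324 = -7936546*324/1052533 = -2571440904/1052533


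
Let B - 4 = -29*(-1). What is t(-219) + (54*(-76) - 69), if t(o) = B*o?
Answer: -11400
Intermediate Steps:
B = 33 (B = 4 - 29*(-1) = 4 + 29 = 33)
t(o) = 33*o
t(-219) + (54*(-76) - 69) = 33*(-219) + (54*(-76) - 69) = -7227 + (-4104 - 69) = -7227 - 4173 = -11400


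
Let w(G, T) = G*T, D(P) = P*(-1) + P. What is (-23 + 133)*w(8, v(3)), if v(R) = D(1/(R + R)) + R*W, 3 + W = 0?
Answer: -7920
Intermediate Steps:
W = -3 (W = -3 + 0 = -3)
D(P) = 0 (D(P) = -P + P = 0)
v(R) = -3*R (v(R) = 0 + R*(-3) = 0 - 3*R = -3*R)
(-23 + 133)*w(8, v(3)) = (-23 + 133)*(8*(-3*3)) = 110*(8*(-9)) = 110*(-72) = -7920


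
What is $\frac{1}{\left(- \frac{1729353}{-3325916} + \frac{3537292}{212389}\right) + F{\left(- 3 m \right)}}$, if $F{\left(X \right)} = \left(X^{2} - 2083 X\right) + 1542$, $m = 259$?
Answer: $\frac{706387973324}{1570850864366538677} \approx 4.4969 \cdot 10^{-7}$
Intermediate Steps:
$F{\left(X \right)} = 1542 + X^{2} - 2083 X$
$\frac{1}{\left(- \frac{1729353}{-3325916} + \frac{3537292}{212389}\right) + F{\left(- 3 m \right)}} = \frac{1}{\left(- \frac{1729353}{-3325916} + \frac{3537292}{212389}\right) + \left(1542 + \left(\left(-3\right) 259\right)^{2} - 2083 \left(\left(-3\right) 259\right)\right)} = \frac{1}{\left(\left(-1729353\right) \left(- \frac{1}{3325916}\right) + 3537292 \cdot \frac{1}{212389}\right) + \left(1542 + \left(-777\right)^{2} - -1618491\right)} = \frac{1}{\left(\frac{1729353}{3325916} + \frac{3537292}{212389}\right) + \left(1542 + 603729 + 1618491\right)} = \frac{1}{\frac{12132031613789}{706387973324} + 2223762} = \frac{1}{\frac{1570850864366538677}{706387973324}} = \frac{706387973324}{1570850864366538677}$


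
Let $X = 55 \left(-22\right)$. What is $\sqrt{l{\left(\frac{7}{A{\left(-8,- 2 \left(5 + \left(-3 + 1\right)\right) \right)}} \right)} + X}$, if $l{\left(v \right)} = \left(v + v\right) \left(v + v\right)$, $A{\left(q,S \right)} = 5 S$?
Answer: $\frac{i \sqrt{272201}}{15} \approx 34.782 i$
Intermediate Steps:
$l{\left(v \right)} = 4 v^{2}$ ($l{\left(v \right)} = 2 v 2 v = 4 v^{2}$)
$X = -1210$
$\sqrt{l{\left(\frac{7}{A{\left(-8,- 2 \left(5 + \left(-3 + 1\right)\right) \right)}} \right)} + X} = \sqrt{4 \left(\frac{7}{5 \left(- 2 \left(5 + \left(-3 + 1\right)\right)\right)}\right)^{2} - 1210} = \sqrt{4 \left(\frac{7}{5 \left(- 2 \left(5 - 2\right)\right)}\right)^{2} - 1210} = \sqrt{4 \left(\frac{7}{5 \left(\left(-2\right) 3\right)}\right)^{2} - 1210} = \sqrt{4 \left(\frac{7}{5 \left(-6\right)}\right)^{2} - 1210} = \sqrt{4 \left(\frac{7}{-30}\right)^{2} - 1210} = \sqrt{4 \left(7 \left(- \frac{1}{30}\right)\right)^{2} - 1210} = \sqrt{4 \left(- \frac{7}{30}\right)^{2} - 1210} = \sqrt{4 \cdot \frac{49}{900} - 1210} = \sqrt{\frac{49}{225} - 1210} = \sqrt{- \frac{272201}{225}} = \frac{i \sqrt{272201}}{15}$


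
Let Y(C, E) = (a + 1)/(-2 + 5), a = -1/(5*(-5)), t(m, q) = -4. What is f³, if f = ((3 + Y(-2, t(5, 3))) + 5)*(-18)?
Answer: -52987905216/15625 ≈ -3.3912e+6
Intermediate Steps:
a = 1/25 (a = -1/(-25) = -1*(-1/25) = 1/25 ≈ 0.040000)
Y(C, E) = 26/75 (Y(C, E) = (1/25 + 1)/(-2 + 5) = (26/25)/3 = (26/25)*(⅓) = 26/75)
f = -3756/25 (f = ((3 + 26/75) + 5)*(-18) = (251/75 + 5)*(-18) = (626/75)*(-18) = -3756/25 ≈ -150.24)
f³ = (-3756/25)³ = -52987905216/15625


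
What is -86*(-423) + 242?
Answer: 36620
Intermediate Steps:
-86*(-423) + 242 = 36378 + 242 = 36620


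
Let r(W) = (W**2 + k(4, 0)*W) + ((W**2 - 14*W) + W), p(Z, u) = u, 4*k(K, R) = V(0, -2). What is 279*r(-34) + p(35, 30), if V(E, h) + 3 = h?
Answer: 1560507/2 ≈ 7.8025e+5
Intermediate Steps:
V(E, h) = -3 + h
k(K, R) = -5/4 (k(K, R) = (-3 - 2)/4 = (1/4)*(-5) = -5/4)
r(W) = 2*W**2 - 57*W/4 (r(W) = (W**2 - 5*W/4) + ((W**2 - 14*W) + W) = (W**2 - 5*W/4) + (W**2 - 13*W) = 2*W**2 - 57*W/4)
279*r(-34) + p(35, 30) = 279*((1/4)*(-34)*(-57 + 8*(-34))) + 30 = 279*((1/4)*(-34)*(-57 - 272)) + 30 = 279*((1/4)*(-34)*(-329)) + 30 = 279*(5593/2) + 30 = 1560447/2 + 30 = 1560507/2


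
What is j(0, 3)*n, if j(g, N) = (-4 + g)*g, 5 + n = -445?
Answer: 0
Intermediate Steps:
n = -450 (n = -5 - 445 = -450)
j(g, N) = g*(-4 + g)
j(0, 3)*n = (0*(-4 + 0))*(-450) = (0*(-4))*(-450) = 0*(-450) = 0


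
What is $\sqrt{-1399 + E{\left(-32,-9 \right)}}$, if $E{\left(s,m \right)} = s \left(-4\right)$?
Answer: $i \sqrt{1271} \approx 35.651 i$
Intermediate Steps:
$E{\left(s,m \right)} = - 4 s$
$\sqrt{-1399 + E{\left(-32,-9 \right)}} = \sqrt{-1399 - -128} = \sqrt{-1399 + 128} = \sqrt{-1271} = i \sqrt{1271}$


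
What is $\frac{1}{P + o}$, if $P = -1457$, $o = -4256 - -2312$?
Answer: $- \frac{1}{3401} \approx -0.00029403$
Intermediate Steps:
$o = -1944$ ($o = -4256 + 2312 = -1944$)
$\frac{1}{P + o} = \frac{1}{-1457 - 1944} = \frac{1}{-3401} = - \frac{1}{3401}$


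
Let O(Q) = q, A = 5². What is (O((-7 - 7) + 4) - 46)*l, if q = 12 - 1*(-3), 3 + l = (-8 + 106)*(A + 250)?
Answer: -835357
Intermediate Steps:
A = 25
l = 26947 (l = -3 + (-8 + 106)*(25 + 250) = -3 + 98*275 = -3 + 26950 = 26947)
q = 15 (q = 12 + 3 = 15)
O(Q) = 15
(O((-7 - 7) + 4) - 46)*l = (15 - 46)*26947 = -31*26947 = -835357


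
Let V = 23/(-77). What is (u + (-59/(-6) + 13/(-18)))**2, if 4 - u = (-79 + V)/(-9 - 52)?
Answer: 249292501264/1787006529 ≈ 139.50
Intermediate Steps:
V = -23/77 (V = 23*(-1/77) = -23/77 ≈ -0.29870)
u = 12682/4697 (u = 4 - (-79 - 23/77)/(-9 - 52) = 4 - (-6106)/(77*(-61)) = 4 - (-6106)*(-1)/(77*61) = 4 - 1*6106/4697 = 4 - 6106/4697 = 12682/4697 ≈ 2.7000)
(u + (-59/(-6) + 13/(-18)))**2 = (12682/4697 + (-59/(-6) + 13/(-18)))**2 = (12682/4697 + (-59*(-1/6) + 13*(-1/18)))**2 = (12682/4697 + (59/6 - 13/18))**2 = (12682/4697 + 82/9)**2 = (499292/42273)**2 = 249292501264/1787006529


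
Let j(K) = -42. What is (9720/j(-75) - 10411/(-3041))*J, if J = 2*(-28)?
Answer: 38828344/3041 ≈ 12768.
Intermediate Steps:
J = -56
(9720/j(-75) - 10411/(-3041))*J = (9720/(-42) - 10411/(-3041))*(-56) = (9720*(-1/42) - 10411*(-1/3041))*(-56) = (-1620/7 + 10411/3041)*(-56) = -4853543/21287*(-56) = 38828344/3041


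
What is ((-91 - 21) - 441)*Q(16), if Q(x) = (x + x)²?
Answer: -566272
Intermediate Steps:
Q(x) = 4*x² (Q(x) = (2*x)² = 4*x²)
((-91 - 21) - 441)*Q(16) = ((-91 - 21) - 441)*(4*16²) = (-112 - 441)*(4*256) = -553*1024 = -566272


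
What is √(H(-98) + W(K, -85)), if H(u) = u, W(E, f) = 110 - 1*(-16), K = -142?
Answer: 2*√7 ≈ 5.2915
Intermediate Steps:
W(E, f) = 126 (W(E, f) = 110 + 16 = 126)
√(H(-98) + W(K, -85)) = √(-98 + 126) = √28 = 2*√7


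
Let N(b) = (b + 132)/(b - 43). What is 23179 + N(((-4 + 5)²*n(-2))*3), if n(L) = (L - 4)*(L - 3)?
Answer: 1089635/47 ≈ 23184.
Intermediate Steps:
n(L) = (-4 + L)*(-3 + L)
N(b) = (132 + b)/(-43 + b)
23179 + N(((-4 + 5)²*n(-2))*3) = 23179 + (132 + ((-4 + 5)²*(12 + (-2)² - 7*(-2)))*3)/(-43 + ((-4 + 5)²*(12 + (-2)² - 7*(-2)))*3) = 23179 + (132 + (1²*(12 + 4 + 14))*3)/(-43 + (1²*(12 + 4 + 14))*3) = 23179 + (132 + (1*30)*3)/(-43 + (1*30)*3) = 23179 + (132 + 30*3)/(-43 + 30*3) = 23179 + (132 + 90)/(-43 + 90) = 23179 + 222/47 = 1089635/47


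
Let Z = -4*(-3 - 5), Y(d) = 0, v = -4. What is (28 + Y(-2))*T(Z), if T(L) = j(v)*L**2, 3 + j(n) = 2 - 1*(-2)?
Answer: 28672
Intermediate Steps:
Z = 32 (Z = -4*(-8) = 32)
j(n) = 1 (j(n) = -3 + (2 - 1*(-2)) = -3 + (2 + 2) = -3 + 4 = 1)
T(L) = L**2 (T(L) = 1*L**2 = L**2)
(28 + Y(-2))*T(Z) = (28 + 0)*32**2 = 28*1024 = 28672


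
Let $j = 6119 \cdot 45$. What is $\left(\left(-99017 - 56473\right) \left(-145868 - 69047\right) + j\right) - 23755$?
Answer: $33417384950$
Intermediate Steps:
$j = 275355$
$\left(\left(-99017 - 56473\right) \left(-145868 - 69047\right) + j\right) - 23755 = \left(\left(-99017 - 56473\right) \left(-145868 - 69047\right) + 275355\right) - 23755 = \left(\left(-155490\right) \left(-214915\right) + 275355\right) + \left(-146823 + 123068\right) = \left(33417133350 + 275355\right) - 23755 = 33417408705 - 23755 = 33417384950$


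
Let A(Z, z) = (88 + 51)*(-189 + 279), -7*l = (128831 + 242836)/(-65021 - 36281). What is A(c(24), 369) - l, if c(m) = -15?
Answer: 8870644473/709114 ≈ 12509.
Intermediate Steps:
l = 371667/709114 (l = -(128831 + 242836)/(7*(-65021 - 36281)) = -371667/(7*(-101302)) = -371667*(-1)/(7*101302) = -1/7*(-371667/101302) = 371667/709114 ≈ 0.52413)
A(Z, z) = 12510 (A(Z, z) = 139*90 = 12510)
A(c(24), 369) - l = 12510 - 1*371667/709114 = 12510 - 371667/709114 = 8870644473/709114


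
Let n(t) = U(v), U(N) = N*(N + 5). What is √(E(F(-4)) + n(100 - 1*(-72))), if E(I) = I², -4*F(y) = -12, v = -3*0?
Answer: 3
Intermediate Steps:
v = 0
U(N) = N*(5 + N)
F(y) = 3 (F(y) = -¼*(-12) = 3)
n(t) = 0 (n(t) = 0*(5 + 0) = 0*5 = 0)
√(E(F(-4)) + n(100 - 1*(-72))) = √(3² + 0) = √(9 + 0) = √9 = 3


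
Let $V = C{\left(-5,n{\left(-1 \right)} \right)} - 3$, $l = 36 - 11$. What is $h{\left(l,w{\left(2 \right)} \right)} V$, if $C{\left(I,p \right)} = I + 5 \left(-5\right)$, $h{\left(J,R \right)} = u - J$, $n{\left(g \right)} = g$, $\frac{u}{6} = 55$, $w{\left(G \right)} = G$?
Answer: $-10065$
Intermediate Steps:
$l = 25$
$u = 330$ ($u = 6 \cdot 55 = 330$)
$h{\left(J,R \right)} = 330 - J$
$C{\left(I,p \right)} = -25 + I$ ($C{\left(I,p \right)} = I - 25 = -25 + I$)
$V = -33$ ($V = \left(-25 - 5\right) - 3 = -30 - 3 = -33$)
$h{\left(l,w{\left(2 \right)} \right)} V = \left(330 - 25\right) \left(-33\right) = 305 \left(-33\right) = -10065$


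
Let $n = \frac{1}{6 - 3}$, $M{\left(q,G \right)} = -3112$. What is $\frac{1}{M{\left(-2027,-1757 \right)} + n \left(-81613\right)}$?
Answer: $- \frac{3}{90949} \approx -3.2986 \cdot 10^{-5}$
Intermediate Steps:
$n = \frac{1}{3} \approx 0.33333$
$\frac{1}{M{\left(-2027,-1757 \right)} + n \left(-81613\right)} = \frac{1}{-3112 + \frac{1}{3} \left(-81613\right)} = \frac{1}{-3112 - \frac{81613}{3}} = \frac{1}{- \frac{90949}{3}} = - \frac{3}{90949}$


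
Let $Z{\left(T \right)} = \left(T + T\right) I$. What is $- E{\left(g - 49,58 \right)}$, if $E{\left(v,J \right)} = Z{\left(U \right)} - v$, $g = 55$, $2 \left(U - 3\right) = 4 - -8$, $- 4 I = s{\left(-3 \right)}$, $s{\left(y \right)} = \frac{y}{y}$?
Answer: $\frac{21}{2} \approx 10.5$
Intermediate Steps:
$s{\left(y \right)} = 1$
$I = - \frac{1}{4}$ ($I = \left(- \frac{1}{4}\right) 1 = - \frac{1}{4} \approx -0.25$)
$U = 9$ ($U = 3 + \frac{4 - -8}{2} = 3 + \frac{4 + 8}{2} = 3 + \frac{1}{2} \cdot 12 = 3 + 6 = 9$)
$Z{\left(T \right)} = - \frac{T}{2}$ ($Z{\left(T \right)} = \left(T + T\right) \left(- \frac{1}{4}\right) = 2 T \left(- \frac{1}{4}\right) = - \frac{T}{2}$)
$E{\left(v,J \right)} = - \frac{9}{2} - v$ ($E{\left(v,J \right)} = \left(- \frac{1}{2}\right) 9 - v = - \frac{9}{2} - v$)
$- E{\left(g - 49,58 \right)} = - (- \frac{9}{2} - \left(55 - 49\right)) = - (- \frac{9}{2} - 6) = \left(-1\right) \left(- \frac{21}{2}\right) = \frac{21}{2}$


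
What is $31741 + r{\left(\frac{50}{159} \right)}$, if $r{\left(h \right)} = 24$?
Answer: $31765$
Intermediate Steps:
$31741 + r{\left(\frac{50}{159} \right)} = 31741 + 24 = 31765$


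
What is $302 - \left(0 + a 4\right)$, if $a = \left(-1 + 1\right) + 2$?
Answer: $294$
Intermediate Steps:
$a = 2$ ($a = 0 + 2 = 2$)
$302 - \left(0 + a 4\right) = 302 - \left(0 + 2 \cdot 4\right) = 302 - \left(0 + 8\right) = 302 - 8 = 294$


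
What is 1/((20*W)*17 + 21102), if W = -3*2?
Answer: 1/19062 ≈ 5.2460e-5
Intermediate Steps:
W = -6
1/((20*W)*17 + 21102) = 1/((20*(-6))*17 + 21102) = 1/(-120*17 + 21102) = 1/(-2040 + 21102) = 1/19062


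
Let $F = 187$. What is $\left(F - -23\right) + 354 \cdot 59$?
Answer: $21096$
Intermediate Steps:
$\left(F - -23\right) + 354 \cdot 59 = \left(187 - -23\right) + 354 \cdot 59 = \left(187 + 23\right) + 20886 = 210 + 20886 = 21096$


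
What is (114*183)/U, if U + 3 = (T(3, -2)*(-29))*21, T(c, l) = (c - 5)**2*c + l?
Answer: -2318/677 ≈ -3.4239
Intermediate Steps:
T(c, l) = l + c*(-5 + c)**2 (T(c, l) = (-5 + c)**2*c + l = c*(-5 + c)**2 + l = l + c*(-5 + c)**2)
U = -6093 (U = -3 + ((-2 + 3*(-5 + 3)**2)*(-29))*21 = -3 + ((-2 + 3*(-2)**2)*(-29))*21 = -3 + ((-2 + 3*4)*(-29))*21 = -3 + ((-2 + 12)*(-29))*21 = -3 + (10*(-29))*21 = -3 - 290*21 = -3 - 6090 = -6093)
(114*183)/U = (114*183)/(-6093) = 20862*(-1/6093) = -2318/677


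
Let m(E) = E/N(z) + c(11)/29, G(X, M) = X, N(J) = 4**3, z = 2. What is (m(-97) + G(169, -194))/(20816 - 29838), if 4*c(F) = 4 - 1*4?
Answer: -10719/577408 ≈ -0.018564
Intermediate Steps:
N(J) = 64
c(F) = 0 (c(F) = (4 - 1*4)/4 = (4 - 4)/4 = (1/4)*0 = 0)
m(E) = E/64 (m(E) = E/64 + 0/29 = E*(1/64) + 0*(1/29) = E/64 + 0 = E/64)
(m(-97) + G(169, -194))/(20816 - 29838) = ((1/64)*(-97) + 169)/(20816 - 29838) = (-97/64 + 169)/(-9022) = (10719/64)*(-1/9022) = -10719/577408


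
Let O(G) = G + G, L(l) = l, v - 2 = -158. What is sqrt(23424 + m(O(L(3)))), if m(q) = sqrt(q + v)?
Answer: sqrt(23424 + 5*I*sqrt(6)) ≈ 153.05 + 0.04*I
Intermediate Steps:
v = -156 (v = 2 - 158 = -156)
O(G) = 2*G
m(q) = sqrt(-156 + q) (m(q) = sqrt(q - 156) = sqrt(-156 + q))
sqrt(23424 + m(O(L(3)))) = sqrt(23424 + sqrt(-156 + 2*3)) = sqrt(23424 + sqrt(-156 + 6)) = sqrt(23424 + sqrt(-150)) = sqrt(23424 + 5*I*sqrt(6))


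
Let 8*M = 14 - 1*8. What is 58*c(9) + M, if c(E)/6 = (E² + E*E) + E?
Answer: 238035/4 ≈ 59509.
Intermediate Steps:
c(E) = 6*E + 12*E² (c(E) = 6*((E² + E*E) + E) = 6*((E² + E²) + E) = 6*(2*E² + E) = 6*(E + 2*E²) = 6*E + 12*E²)
M = ¾ (M = (14 - 1*8)/8 = (14 - 8)/8 = (⅛)*6 = ¾ ≈ 0.75000)
58*c(9) + M = 58*(6*9*(1 + 2*9)) + ¾ = 58*(6*9*(1 + 18)) + ¾ = 58*(6*9*19) + ¾ = 58*1026 + ¾ = 59508 + ¾ = 238035/4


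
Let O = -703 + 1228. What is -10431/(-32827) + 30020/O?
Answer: 198188563/3446835 ≈ 57.499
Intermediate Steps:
O = 525
-10431/(-32827) + 30020/O = -10431/(-32827) + 30020/525 = -10431*(-1/32827) + 30020*(1/525) = 10431/32827 + 6004/105 = 198188563/3446835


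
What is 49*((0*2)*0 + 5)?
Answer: 245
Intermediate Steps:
49*((0*2)*0 + 5) = 49*(0*0 + 5) = 49*(0 + 5) = 49*5 = 245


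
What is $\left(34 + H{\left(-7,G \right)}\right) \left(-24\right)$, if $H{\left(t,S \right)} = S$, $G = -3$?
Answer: $-744$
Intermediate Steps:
$\left(34 + H{\left(-7,G \right)}\right) \left(-24\right) = \left(34 - 3\right) \left(-24\right) = 31 \left(-24\right) = -744$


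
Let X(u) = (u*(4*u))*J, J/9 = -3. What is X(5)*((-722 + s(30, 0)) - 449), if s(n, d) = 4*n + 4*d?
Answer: 2837700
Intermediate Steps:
s(n, d) = 4*d + 4*n
J = -27 (J = 9*(-3) = -27)
X(u) = -108*u**2 (X(u) = (u*(4*u))*(-27) = (4*u**2)*(-27) = -108*u**2)
X(5)*((-722 + s(30, 0)) - 449) = (-108*5**2)*((-722 + (4*0 + 4*30)) - 449) = (-108*25)*((-722 + (0 + 120)) - 449) = -2700*((-722 + 120) - 449) = -2700*(-602 - 449) = -2700*(-1051) = 2837700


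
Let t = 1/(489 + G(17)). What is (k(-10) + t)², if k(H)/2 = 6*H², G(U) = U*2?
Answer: 393883015201/273529 ≈ 1.4400e+6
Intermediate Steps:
G(U) = 2*U
k(H) = 12*H² (k(H) = 2*(6*H²) = 12*H²)
t = 1/523 (t = 1/(489 + 2*17) = 1/(489 + 34) = 1/523 ≈ 0.0019120)
(k(-10) + t)² = (12*(-10)² + 1/523)² = (12*100 + 1/523)² = (1200 + 1/523)² = (627601/523)² = 393883015201/273529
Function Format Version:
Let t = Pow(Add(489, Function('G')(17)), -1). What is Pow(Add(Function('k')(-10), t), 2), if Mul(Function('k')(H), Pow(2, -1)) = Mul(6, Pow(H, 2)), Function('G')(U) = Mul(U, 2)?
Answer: Rational(393883015201, 273529) ≈ 1.4400e+6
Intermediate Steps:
Function('G')(U) = Mul(2, U)
Function('k')(H) = Mul(12, Pow(H, 2)) (Function('k')(H) = Mul(2, Mul(6, Pow(H, 2))) = Mul(12, Pow(H, 2)))
t = Rational(1, 523) (t = Pow(Add(489, Mul(2, 17)), -1) = Pow(Add(489, 34), -1) = Pow(523, -1) = Rational(1, 523) ≈ 0.0019120)
Pow(Add(Function('k')(-10), t), 2) = Pow(Add(Mul(12, Pow(-10, 2)), Rational(1, 523)), 2) = Pow(Add(Mul(12, 100), Rational(1, 523)), 2) = Pow(Add(1200, Rational(1, 523)), 2) = Pow(Rational(627601, 523), 2) = Rational(393883015201, 273529)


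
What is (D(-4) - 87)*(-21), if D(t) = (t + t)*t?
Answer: 1155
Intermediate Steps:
D(t) = 2*t² (D(t) = (2*t)*t = 2*t²)
(D(-4) - 87)*(-21) = (2*(-4)² - 87)*(-21) = (2*16 - 87)*(-21) = (32 - 87)*(-21) = -55*(-21) = 1155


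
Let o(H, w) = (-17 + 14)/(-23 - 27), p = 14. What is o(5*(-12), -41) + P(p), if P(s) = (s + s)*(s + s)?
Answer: 39203/50 ≈ 784.06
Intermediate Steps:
o(H, w) = 3/50 (o(H, w) = -3/(-50) = -3*(-1/50) = 3/50)
P(s) = 4*s² (P(s) = (2*s)*(2*s) = 4*s²)
o(5*(-12), -41) + P(p) = 3/50 + 4*14² = 3/50 + 4*196 = 3/50 + 784 = 39203/50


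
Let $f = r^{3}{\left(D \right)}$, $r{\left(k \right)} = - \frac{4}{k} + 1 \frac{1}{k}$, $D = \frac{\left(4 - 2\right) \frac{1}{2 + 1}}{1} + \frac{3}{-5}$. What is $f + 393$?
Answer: $-90732$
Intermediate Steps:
$D = \frac{1}{15}$ ($D = \frac{2}{3} \cdot 1 + 3 \left(- \frac{1}{5}\right) = 2 \cdot \frac{1}{3} \cdot 1 - \frac{3}{5} = \frac{2}{3} \cdot 1 - \frac{3}{5} = \frac{2}{3} - \frac{3}{5} = \frac{1}{15} \approx 0.066667$)
$r{\left(k \right)} = - \frac{3}{k}$ ($r{\left(k \right)} = - \frac{4}{k} + \frac{1}{k} = - \frac{3}{k}$)
$f = -91125$ ($f = \left(- 3 \frac{1}{\frac{1}{15}}\right)^{3} = \left(\left(-3\right) 15\right)^{3} = \left(-45\right)^{3} = -91125$)
$f + 393 = -91125 + 393 = -90732$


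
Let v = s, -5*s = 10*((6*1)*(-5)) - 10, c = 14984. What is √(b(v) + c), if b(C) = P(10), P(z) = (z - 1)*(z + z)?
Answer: 2*√3791 ≈ 123.14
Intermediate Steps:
s = 62 (s = -(10*((6*1)*(-5)) - 10)/5 = -(10*(6*(-5)) - 10)/5 = -(10*(-30) - 10)/5 = -(-300 - 10)/5 = -⅕*(-310) = 62)
v = 62
P(z) = 2*z*(-1 + z) (P(z) = (-1 + z)*(2*z) = 2*z*(-1 + z))
b(C) = 180 (b(C) = 2*10*(-1 + 10) = 2*10*9 = 180)
√(b(v) + c) = √(180 + 14984) = √15164 = 2*√3791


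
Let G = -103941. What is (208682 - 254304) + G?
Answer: -149563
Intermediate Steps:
(208682 - 254304) + G = (208682 - 254304) - 103941 = -45622 - 103941 = -149563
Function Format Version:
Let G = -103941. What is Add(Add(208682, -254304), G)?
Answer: -149563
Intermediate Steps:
Add(Add(208682, -254304), G) = Add(Add(208682, -254304), -103941) = Add(-45622, -103941) = -149563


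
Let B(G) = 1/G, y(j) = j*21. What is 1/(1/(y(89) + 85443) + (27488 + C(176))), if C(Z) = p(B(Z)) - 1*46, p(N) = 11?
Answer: 87312/2396976337 ≈ 3.6426e-5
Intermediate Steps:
y(j) = 21*j
C(Z) = -35 (C(Z) = 11 - 1*46 = 11 - 46 = -35)
1/(1/(y(89) + 85443) + (27488 + C(176))) = 1/(1/(21*89 + 85443) + (27488 - 35)) = 1/(1/(1869 + 85443) + 27453) = 1/(1/87312 + 27453) = 1/(2396976337/87312) = 87312/2396976337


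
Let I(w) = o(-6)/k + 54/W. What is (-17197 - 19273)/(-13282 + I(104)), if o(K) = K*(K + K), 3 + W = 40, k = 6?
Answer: 674695/245468 ≈ 2.7486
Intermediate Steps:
W = 37 (W = -3 + 40 = 37)
o(K) = 2*K² (o(K) = K*(2*K) = 2*K²)
I(w) = 498/37 (I(w) = (2*(-6)²)/6 + 54/37 = (2*36)*(⅙) + 54*(1/37) = 72*(⅙) + 54/37 = 12 + 54/37 = 498/37)
(-17197 - 19273)/(-13282 + I(104)) = (-17197 - 19273)/(-13282 + 498/37) = -36470/(-490936/37) = -36470*(-37/490936) = 674695/245468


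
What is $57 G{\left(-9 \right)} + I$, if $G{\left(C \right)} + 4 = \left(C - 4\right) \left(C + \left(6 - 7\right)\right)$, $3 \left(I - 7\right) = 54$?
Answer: $7207$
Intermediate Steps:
$I = 25$ ($I = 7 + \frac{1}{3} \cdot 54 = 7 + 18 = 25$)
$G{\left(C \right)} = -4 + \left(-1 + C\right) \left(-4 + C\right)$ ($G{\left(C \right)} = -4 + \left(C - 4\right) \left(C + \left(6 - 7\right)\right) = -4 + \left(-4 + C\right) \left(C + \left(6 - 7\right)\right) = -4 + \left(-4 + C\right) \left(C - 1\right) = -4 + \left(-4 + C\right) \left(-1 + C\right) = -4 + \left(-1 + C\right) \left(-4 + C\right)$)
$57 G{\left(-9 \right)} + I = 57 \left(- 9 \left(-5 - 9\right)\right) + 25 = 57 \left(\left(-9\right) \left(-14\right)\right) + 25 = 57 \cdot 126 + 25 = 7182 + 25 = 7207$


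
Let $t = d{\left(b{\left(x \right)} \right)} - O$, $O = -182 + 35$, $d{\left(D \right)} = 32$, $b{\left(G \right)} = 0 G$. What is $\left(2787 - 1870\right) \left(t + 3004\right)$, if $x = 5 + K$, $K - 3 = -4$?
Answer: $2918811$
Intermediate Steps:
$K = -1$ ($K = 3 - 4 = -1$)
$x = 4$ ($x = 5 - 1 = 4$)
$b{\left(G \right)} = 0$
$O = -147$
$t = 179$ ($t = 32 - -147 = 32 + 147 = 179$)
$\left(2787 - 1870\right) \left(t + 3004\right) = \left(2787 - 1870\right) \left(179 + 3004\right) = 917 \cdot 3183 = 2918811$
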